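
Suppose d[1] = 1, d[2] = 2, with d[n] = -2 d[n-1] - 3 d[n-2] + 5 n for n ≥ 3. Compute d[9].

89

d[3] = -2(2) - 3(1) + 15 = 8
d[4] = -2(8) - 3(2) + 20 = -2
d[5] = -2(-2) - 3(8) + 25 = 5
d[6] = -2(5) - 3(-2) + 30 = 26
d[7] = -2(26) - 3(5) + 35 = -32
d[8] = -2(-32) - 3(26) + 40 = 26
d[9] = -2(26) - 3(-32) + 45 = 89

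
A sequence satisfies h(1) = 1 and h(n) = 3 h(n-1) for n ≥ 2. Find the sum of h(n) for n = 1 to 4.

40

h(2) = 3*1 = 3
h(3) = 3*3 = 9
h(4) = 3*9 = 27
Sum = 1 + 3 + 9 + 27 = 40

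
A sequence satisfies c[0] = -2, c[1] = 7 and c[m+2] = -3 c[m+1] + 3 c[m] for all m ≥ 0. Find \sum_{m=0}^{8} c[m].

-63262

c[2] = -3*7 + 3*(-2) = -27
c[3] = -3*(-27) + 3*7 = 102
c[4] = -3*102 + 3*(-27) = -387
c[5] = -3*(-387) + 3*102 = 1467
c[6] = -3*1467 + 3*(-387) = -5562
c[7] = -3*(-5562) + 3*1467 = 21087
c[8] = -3*21087 + 3*(-5562) = -79947
Sum = (-2) + 7 + (-27) + 102 + (-387) + 1467 + (-5562) + 21087 + (-79947) = -63262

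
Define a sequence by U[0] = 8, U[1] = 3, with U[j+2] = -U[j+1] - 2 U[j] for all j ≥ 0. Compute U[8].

U[2] = -3 - 2(8) = -19
U[3] = -(-19) - 2(3) = 13
U[4] = -13 - 2(-19) = 25
U[5] = -25 - 2(13) = -51
U[6] = -(-51) - 2(25) = 1
U[7] = -1 - 2(-51) = 101
U[8] = -101 - 2(1) = -103

-103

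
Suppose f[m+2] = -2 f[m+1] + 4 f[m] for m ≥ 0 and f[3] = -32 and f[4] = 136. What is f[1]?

1

Rearranging, f[m-2] = (f[m] + 2 f[m-1]) / 4.
f[2] = (136 + 2*(-32)) / 4 = 72/4 = 18
f[1] = (-32 + 2*18) / 4 = 4/4 = 1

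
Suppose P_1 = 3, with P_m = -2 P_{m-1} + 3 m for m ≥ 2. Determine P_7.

93

P_2 = -2·3 + 6 = 0
P_3 = -2·0 + 9 = 9
P_4 = -2·9 + 12 = -6
P_5 = -2·(-6) + 15 = 27
P_6 = -2·27 + 18 = -36
P_7 = -2·(-36) + 21 = 93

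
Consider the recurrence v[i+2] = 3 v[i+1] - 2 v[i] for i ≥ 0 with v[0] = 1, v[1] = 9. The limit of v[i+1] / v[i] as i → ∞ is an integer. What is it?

The characteristic equation is r^2 - 3r + 2 = 0, which factors as (r - 2)(r - 1) = 0.
So the roots are 2 and 1. Since |2| > |1| and the coefficient of 2^i is non-zero, the ratio tends to 2.

2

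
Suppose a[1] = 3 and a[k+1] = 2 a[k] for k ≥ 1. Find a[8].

384

a[2] = 2·3 = 6
a[3] = 2·6 = 12
a[4] = 2·12 = 24
a[5] = 2·24 = 48
a[6] = 2·48 = 96
a[7] = 2·96 = 192
a[8] = 2·192 = 384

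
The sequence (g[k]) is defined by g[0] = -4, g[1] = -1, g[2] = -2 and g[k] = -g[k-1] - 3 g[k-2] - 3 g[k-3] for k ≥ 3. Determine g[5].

g[3] = -(-2) - 3*(-1) - 3*(-4) = 17
g[4] = -17 - 3*(-2) - 3*(-1) = -8
g[5] = -(-8) - 3*17 - 3*(-2) = -37

-37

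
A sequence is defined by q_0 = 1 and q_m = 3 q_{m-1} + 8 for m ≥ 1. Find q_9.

q_1 = 3(1) + 8 = 11
q_2 = 3(11) + 8 = 41
q_3 = 3(41) + 8 = 131
q_4 = 3(131) + 8 = 401
q_5 = 3(401) + 8 = 1211
q_6 = 3(1211) + 8 = 3641
q_7 = 3(3641) + 8 = 10931
q_8 = 3(10931) + 8 = 32801
q_9 = 3(32801) + 8 = 98411

98411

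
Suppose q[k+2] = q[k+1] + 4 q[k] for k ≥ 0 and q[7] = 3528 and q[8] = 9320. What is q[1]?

Rearranging, q[k-2] = (q[k] - q[k-1]) / 4.
q[6] = (9320 - 3528) / 4 = 5792/4 = 1448
q[5] = (3528 - 1448) / 4 = 2080/4 = 520
q[4] = (1448 - 520) / 4 = 928/4 = 232
q[3] = (520 - 232) / 4 = 288/4 = 72
q[2] = (232 - 72) / 4 = 160/4 = 40
q[1] = (72 - 40) / 4 = 32/4 = 8

8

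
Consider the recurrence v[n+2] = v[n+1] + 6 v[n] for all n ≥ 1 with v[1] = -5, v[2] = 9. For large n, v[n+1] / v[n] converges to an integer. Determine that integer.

3

The characteristic equation is r^2 - r - 6 = 0, which factors as (r - 3)(r + 2) = 0.
So the roots are 3 and -2. Since |3| > |-2| and the coefficient of 3^n is non-zero, the ratio tends to 3.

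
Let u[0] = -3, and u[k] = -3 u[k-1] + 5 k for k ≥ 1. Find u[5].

964

u[1] = -3*(-3) + 5 = 14
u[2] = -3*14 + 10 = -32
u[3] = -3*(-32) + 15 = 111
u[4] = -3*111 + 20 = -313
u[5] = -3*(-313) + 25 = 964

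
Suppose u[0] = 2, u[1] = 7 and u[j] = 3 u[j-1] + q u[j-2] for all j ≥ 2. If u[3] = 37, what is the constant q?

u[2] = 21 + 2q
u[3] = 63 + 13q
So 63 + 13q = 37, giving q = -2.

-2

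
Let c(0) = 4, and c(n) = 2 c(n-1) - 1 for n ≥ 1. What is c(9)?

1537

c(1) = 2·4 - 1 = 7
c(2) = 2·7 - 1 = 13
c(3) = 2·13 - 1 = 25
c(4) = 2·25 - 1 = 49
c(5) = 2·49 - 1 = 97
c(6) = 2·97 - 1 = 193
c(7) = 2·193 - 1 = 385
c(8) = 2·385 - 1 = 769
c(9) = 2·769 - 1 = 1537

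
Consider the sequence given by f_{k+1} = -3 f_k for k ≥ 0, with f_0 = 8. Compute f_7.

f_1 = -3*8 = -24
f_2 = -3*(-24) = 72
f_3 = -3*72 = -216
f_4 = -3*(-216) = 648
f_5 = -3*648 = -1944
f_6 = -3*(-1944) = 5832
f_7 = -3*5832 = -17496

-17496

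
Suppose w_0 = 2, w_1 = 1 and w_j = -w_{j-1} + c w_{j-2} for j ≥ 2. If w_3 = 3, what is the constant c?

w_2 = -1 + 2c
w_3 = 1 - c
So 1 - c = 3, giving c = -2.

-2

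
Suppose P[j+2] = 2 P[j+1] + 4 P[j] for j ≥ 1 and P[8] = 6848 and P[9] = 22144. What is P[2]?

Rearranging, P[j-2] = (P[j] - 2 P[j-1]) / 4.
P[7] = (22144 - 2*6848) / 4 = 8448/4 = 2112
P[6] = (6848 - 2*2112) / 4 = 2624/4 = 656
P[5] = (2112 - 2*656) / 4 = 800/4 = 200
P[4] = (656 - 2*200) / 4 = 256/4 = 64
P[3] = (200 - 2*64) / 4 = 72/4 = 18
P[2] = (64 - 2*18) / 4 = 28/4 = 7

7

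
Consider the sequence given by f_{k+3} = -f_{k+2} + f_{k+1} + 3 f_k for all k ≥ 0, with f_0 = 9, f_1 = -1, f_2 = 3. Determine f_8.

161

f_3 = -3 + (-1) + 3*9 = 23
f_4 = -23 + 3 + 3*(-1) = -23
f_5 = -(-23) + 23 + 3*3 = 55
f_6 = -55 + (-23) + 3*23 = -9
f_7 = -(-9) + 55 + 3*(-23) = -5
f_8 = -(-5) + (-9) + 3*55 = 161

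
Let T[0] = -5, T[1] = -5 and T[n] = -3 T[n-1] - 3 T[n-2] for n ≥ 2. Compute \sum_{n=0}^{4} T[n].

T[2] = -3*(-5) - 3*(-5) = 30
T[3] = -3*30 - 3*(-5) = -75
T[4] = -3*(-75) - 3*30 = 135
Sum = (-5) + (-5) + 30 + (-75) + 135 = 80

80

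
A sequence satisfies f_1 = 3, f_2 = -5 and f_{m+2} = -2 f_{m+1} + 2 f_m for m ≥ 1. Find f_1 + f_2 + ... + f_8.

f_3 = -2(-5) + 2(3) = 16
f_4 = -2(16) + 2(-5) = -42
f_5 = -2(-42) + 2(16) = 116
f_6 = -2(116) + 2(-42) = -316
f_7 = -2(-316) + 2(116) = 864
f_8 = -2(864) + 2(-316) = -2360
Sum = 3 + (-5) + 16 + (-42) + 116 + (-316) + 864 + (-2360) = -1724

-1724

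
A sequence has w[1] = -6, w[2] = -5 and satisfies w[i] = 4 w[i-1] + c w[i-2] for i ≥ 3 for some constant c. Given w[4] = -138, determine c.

2

w[3] = -20 - 6c
w[4] = -80 - 29c
So -80 - 29c = -138, giving c = 2.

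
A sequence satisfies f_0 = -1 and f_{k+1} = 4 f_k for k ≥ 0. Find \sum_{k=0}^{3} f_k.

f_1 = 4(-1) = -4
f_2 = 4(-4) = -16
f_3 = 4(-16) = -64
Sum = (-1) + (-4) + (-16) + (-64) = -85

-85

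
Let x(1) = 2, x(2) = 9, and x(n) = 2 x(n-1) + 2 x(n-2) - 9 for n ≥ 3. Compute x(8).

x(3) = 2·9 + 2·2 - 9 = 13
x(4) = 2·13 + 2·9 - 9 = 35
x(5) = 2·35 + 2·13 - 9 = 87
x(6) = 2·87 + 2·35 - 9 = 235
x(7) = 2·235 + 2·87 - 9 = 635
x(8) = 2·635 + 2·235 - 9 = 1731

1731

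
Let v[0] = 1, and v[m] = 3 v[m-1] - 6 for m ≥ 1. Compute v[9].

-39363

v[1] = 3*1 - 6 = -3
v[2] = 3*(-3) - 6 = -15
v[3] = 3*(-15) - 6 = -51
v[4] = 3*(-51) - 6 = -159
v[5] = 3*(-159) - 6 = -483
v[6] = 3*(-483) - 6 = -1455
v[7] = 3*(-1455) - 6 = -4371
v[8] = 3*(-4371) - 6 = -13119
v[9] = 3*(-13119) - 6 = -39363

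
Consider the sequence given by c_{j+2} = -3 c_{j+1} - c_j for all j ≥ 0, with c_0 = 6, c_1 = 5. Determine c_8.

c_2 = -3·5 - 6 = -21
c_3 = -3·(-21) - 5 = 58
c_4 = -3·58 - (-21) = -153
c_5 = -3·(-153) - 58 = 401
c_6 = -3·401 - (-153) = -1050
c_7 = -3·(-1050) - 401 = 2749
c_8 = -3·2749 - (-1050) = -7197

-7197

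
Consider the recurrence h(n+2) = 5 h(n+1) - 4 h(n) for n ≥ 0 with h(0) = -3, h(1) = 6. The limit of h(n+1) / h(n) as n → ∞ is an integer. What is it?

The characteristic equation is r^2 - 5r + 4 = 0, which factors as (r - 4)(r - 1) = 0.
So the roots are 4 and 1. Since |4| > |1| and the coefficient of 4^n is non-zero, the ratio tends to 4.

4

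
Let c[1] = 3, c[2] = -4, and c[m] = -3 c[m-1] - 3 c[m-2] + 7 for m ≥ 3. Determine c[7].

-53

c[3] = -3·(-4) - 3·3 + 7 = 10
c[4] = -3·10 - 3·(-4) + 7 = -11
c[5] = -3·(-11) - 3·10 + 7 = 10
c[6] = -3·10 - 3·(-11) + 7 = 10
c[7] = -3·10 - 3·10 + 7 = -53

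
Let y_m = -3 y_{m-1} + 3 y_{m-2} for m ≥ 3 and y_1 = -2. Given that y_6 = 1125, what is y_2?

Let y_2 = v.
y_3 = -6 - 3v
y_4 = 18 + 12v
y_5 = -72 - 45v
y_6 = 270 + 171v
So 270 + 171v = 1125, giving v = 5.

5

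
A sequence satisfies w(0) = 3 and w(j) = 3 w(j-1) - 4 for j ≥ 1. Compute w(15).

14348909

The fixed point is -4/(1 - 3) = 2, so w(j) - 2 = 3(w(j-1) - 2).
Hence w(j) = 1·3^j + 2.
w(15) = 1·3^{15} + 2 = 1·14348907 + 2 = 14348909.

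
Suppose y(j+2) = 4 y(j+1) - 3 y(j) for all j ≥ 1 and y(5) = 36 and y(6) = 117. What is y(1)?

Rearranging, y(j-2) = (y(j) - 4 y(j-1)) / -3.
y(4) = (117 - 4(36)) / -3 = -27/-3 = 9
y(3) = (36 - 4(9)) / -3 = 0/-3 = 0
y(2) = (9 - 4(0)) / -3 = 9/-3 = -3
y(1) = (0 - 4(-3)) / -3 = 12/-3 = -4

-4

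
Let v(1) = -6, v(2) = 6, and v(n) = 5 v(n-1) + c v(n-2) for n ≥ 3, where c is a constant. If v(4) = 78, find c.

v(3) = 30 - 6c
v(4) = 150 - 24c
So 150 - 24c = 78, giving c = 3.

3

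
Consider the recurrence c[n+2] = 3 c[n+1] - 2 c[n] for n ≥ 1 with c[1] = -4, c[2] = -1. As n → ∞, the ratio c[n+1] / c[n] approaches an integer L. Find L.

The characteristic equation is r^2 - 3r + 2 = 0, which factors as (r - 2)(r - 1) = 0.
So the roots are 2 and 1. Since |2| > |1| and the coefficient of 2^n is non-zero, the ratio tends to 2.

2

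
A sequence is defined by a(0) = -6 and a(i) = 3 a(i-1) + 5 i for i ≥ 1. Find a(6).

a(1) = 3·(-6) + 5 = -13
a(2) = 3·(-13) + 10 = -29
a(3) = 3·(-29) + 15 = -72
a(4) = 3·(-72) + 20 = -196
a(5) = 3·(-196) + 25 = -563
a(6) = 3·(-563) + 30 = -1659

-1659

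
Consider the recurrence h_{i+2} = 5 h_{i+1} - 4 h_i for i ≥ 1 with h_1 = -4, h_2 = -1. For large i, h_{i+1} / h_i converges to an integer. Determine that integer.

4

The characteristic equation is r^2 - 5r + 4 = 0, which factors as (r - 4)(r - 1) = 0.
So the roots are 4 and 1. Since |4| > |1| and the coefficient of 4^i is non-zero, the ratio tends to 4.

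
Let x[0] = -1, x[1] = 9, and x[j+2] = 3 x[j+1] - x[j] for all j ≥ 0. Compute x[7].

3537

x[2] = 3·9 - (-1) = 28
x[3] = 3·28 - 9 = 75
x[4] = 3·75 - 28 = 197
x[5] = 3·197 - 75 = 516
x[6] = 3·516 - 197 = 1351
x[7] = 3·1351 - 516 = 3537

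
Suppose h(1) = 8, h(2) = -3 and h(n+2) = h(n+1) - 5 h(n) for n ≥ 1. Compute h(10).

h(3) = (-3) - 5(8) = -43
h(4) = (-43) - 5(-3) = -28
h(5) = (-28) - 5(-43) = 187
h(6) = 187 - 5(-28) = 327
h(7) = 327 - 5(187) = -608
h(8) = (-608) - 5(327) = -2243
h(9) = (-2243) - 5(-608) = 797
h(10) = 797 - 5(-2243) = 12012

12012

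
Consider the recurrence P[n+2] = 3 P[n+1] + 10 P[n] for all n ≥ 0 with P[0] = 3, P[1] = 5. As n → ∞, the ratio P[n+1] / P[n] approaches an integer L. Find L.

The characteristic equation is r^2 - 3r - 10 = 0, which factors as (r - 5)(r + 2) = 0.
So the roots are 5 and -2. Since |5| > |-2| and the coefficient of 5^n is non-zero, the ratio tends to 5.

5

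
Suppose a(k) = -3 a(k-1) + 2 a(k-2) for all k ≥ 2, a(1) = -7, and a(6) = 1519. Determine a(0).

-7

Let a(0) = y.
a(2) = 21 + 2y
a(3) = -77 - 6y
a(4) = 273 + 22y
a(5) = -973 - 78y
a(6) = 3465 + 278y
So 3465 + 278y = 1519, giving y = -7.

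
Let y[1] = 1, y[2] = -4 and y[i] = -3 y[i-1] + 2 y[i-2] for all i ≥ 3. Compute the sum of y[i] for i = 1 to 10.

-79647

y[3] = -3(-4) + 2(1) = 14
y[4] = -3(14) + 2(-4) = -50
y[5] = -3(-50) + 2(14) = 178
y[6] = -3(178) + 2(-50) = -634
y[7] = -3(-634) + 2(178) = 2258
y[8] = -3(2258) + 2(-634) = -8042
y[9] = -3(-8042) + 2(2258) = 28642
y[10] = -3(28642) + 2(-8042) = -102010
Sum = 1 + (-4) + 14 + (-50) + 178 + (-634) + 2258 + (-8042) + 28642 + (-102010) = -79647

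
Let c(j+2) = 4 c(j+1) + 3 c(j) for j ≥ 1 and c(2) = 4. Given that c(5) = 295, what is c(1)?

Let c(1) = v.
c(3) = 16 + 3v
c(4) = 76 + 12v
c(5) = 352 + 57v
So 352 + 57v = 295, giving v = -1.

-1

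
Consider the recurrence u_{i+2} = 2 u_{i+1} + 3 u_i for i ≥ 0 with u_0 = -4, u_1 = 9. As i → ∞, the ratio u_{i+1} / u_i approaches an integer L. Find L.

The characteristic equation is r^2 - 2r - 3 = 0, which factors as (r - 3)(r + 1) = 0.
So the roots are 3 and -1. Since |3| > |-1| and the coefficient of 3^i is non-zero, the ratio tends to 3.

3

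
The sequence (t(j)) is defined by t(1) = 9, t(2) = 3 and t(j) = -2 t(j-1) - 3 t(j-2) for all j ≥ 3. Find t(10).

1731

t(3) = -2·3 - 3·9 = -33
t(4) = -2·(-33) - 3·3 = 57
t(5) = -2·57 - 3·(-33) = -15
t(6) = -2·(-15) - 3·57 = -141
t(7) = -2·(-141) - 3·(-15) = 327
t(8) = -2·327 - 3·(-141) = -231
t(9) = -2·(-231) - 3·327 = -519
t(10) = -2·(-519) - 3·(-231) = 1731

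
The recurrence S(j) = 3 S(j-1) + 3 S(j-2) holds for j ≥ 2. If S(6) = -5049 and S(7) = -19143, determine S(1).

Rearranging, S(j-2) = (S(j) - 3 S(j-1)) / 3.
S(5) = (-19143 - 3·(-5049)) / 3 = -3996/3 = -1332
S(4) = (-5049 - 3·(-1332)) / 3 = -1053/3 = -351
S(3) = (-1332 - 3·(-351)) / 3 = -279/3 = -93
S(2) = (-351 - 3·(-93)) / 3 = -72/3 = -24
S(1) = (-93 - 3·(-24)) / 3 = -21/3 = -7

-7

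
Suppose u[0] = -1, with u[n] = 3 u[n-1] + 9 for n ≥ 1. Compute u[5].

u[1] = 3·(-1) + 9 = 6
u[2] = 3·6 + 9 = 27
u[3] = 3·27 + 9 = 90
u[4] = 3·90 + 9 = 279
u[5] = 3·279 + 9 = 846

846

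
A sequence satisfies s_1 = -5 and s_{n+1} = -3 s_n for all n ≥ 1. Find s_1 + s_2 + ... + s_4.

s_2 = -3·(-5) = 15
s_3 = -3·15 = -45
s_4 = -3·(-45) = 135
Sum = (-5) + 15 + (-45) + 135 = 100

100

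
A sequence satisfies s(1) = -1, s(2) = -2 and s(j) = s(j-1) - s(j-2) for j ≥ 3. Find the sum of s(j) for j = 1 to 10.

-3

s(3) = (-2) - (-1) = -1
s(4) = (-1) - (-2) = 1
s(5) = 1 - (-1) = 2
s(6) = 2 - 1 = 1
s(7) = 1 - 2 = -1
s(8) = (-1) - 1 = -2
s(9) = (-2) - (-1) = -1
s(10) = (-1) - (-2) = 1
Sum = (-1) + (-2) + (-1) + 1 + 2 + 1 + (-1) + (-2) + (-1) + 1 = -3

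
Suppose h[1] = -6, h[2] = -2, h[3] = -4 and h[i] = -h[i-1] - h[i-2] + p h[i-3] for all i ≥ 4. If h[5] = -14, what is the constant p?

h[4] = 6 - 6p
h[5] = -2 + 4p
So -2 + 4p = -14, giving p = -3.

-3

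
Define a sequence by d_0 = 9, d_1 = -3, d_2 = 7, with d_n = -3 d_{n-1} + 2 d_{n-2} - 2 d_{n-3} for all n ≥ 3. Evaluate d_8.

d_3 = -3(7) + 2(-3) - 2(9) = -45
d_4 = -3(-45) + 2(7) - 2(-3) = 155
d_5 = -3(155) + 2(-45) - 2(7) = -569
d_6 = -3(-569) + 2(155) - 2(-45) = 2107
d_7 = -3(2107) + 2(-569) - 2(155) = -7769
d_8 = -3(-7769) + 2(2107) - 2(-569) = 28659

28659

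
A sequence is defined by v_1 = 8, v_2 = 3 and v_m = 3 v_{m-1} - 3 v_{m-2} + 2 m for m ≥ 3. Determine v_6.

-45

v_3 = 3·3 - 3·8 + 6 = -9
v_4 = 3·(-9) - 3·3 + 8 = -28
v_5 = 3·(-28) - 3·(-9) + 10 = -47
v_6 = 3·(-47) - 3·(-28) + 12 = -45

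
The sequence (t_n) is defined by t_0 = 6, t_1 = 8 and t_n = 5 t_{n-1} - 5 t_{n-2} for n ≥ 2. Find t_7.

t_2 = 5·8 - 5·6 = 10
t_3 = 5·10 - 5·8 = 10
t_4 = 5·10 - 5·10 = 0
t_5 = 5·0 - 5·10 = -50
t_6 = 5·(-50) - 5·0 = -250
t_7 = 5·(-250) - 5·(-50) = -1000

-1000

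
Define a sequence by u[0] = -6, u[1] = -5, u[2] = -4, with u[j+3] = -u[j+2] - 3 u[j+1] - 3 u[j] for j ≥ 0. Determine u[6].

u[3] = -(-4) - 3*(-5) - 3*(-6) = 37
u[4] = -37 - 3*(-4) - 3*(-5) = -10
u[5] = -(-10) - 3*37 - 3*(-4) = -89
u[6] = -(-89) - 3*(-10) - 3*37 = 8

8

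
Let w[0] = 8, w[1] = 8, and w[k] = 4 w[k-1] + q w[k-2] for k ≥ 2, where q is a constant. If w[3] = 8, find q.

w[2] = 32 + 8q
w[3] = 128 + 40q
So 128 + 40q = 8, giving q = -3.

-3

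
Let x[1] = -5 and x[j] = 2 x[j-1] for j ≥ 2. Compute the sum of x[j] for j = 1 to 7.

-635

x[2] = 2·(-5) = -10
x[3] = 2·(-10) = -20
x[4] = 2·(-20) = -40
x[5] = 2·(-40) = -80
x[6] = 2·(-80) = -160
x[7] = 2·(-160) = -320
Sum = (-5) + (-10) + (-20) + (-40) + (-80) + (-160) + (-320) = -635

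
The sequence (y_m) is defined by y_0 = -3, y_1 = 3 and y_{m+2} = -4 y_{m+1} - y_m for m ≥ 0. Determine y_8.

y_2 = -4·3 - (-3) = -9
y_3 = -4·(-9) - 3 = 33
y_4 = -4·33 - (-9) = -123
y_5 = -4·(-123) - 33 = 459
y_6 = -4·459 - (-123) = -1713
y_7 = -4·(-1713) - 459 = 6393
y_8 = -4·6393 - (-1713) = -23859

-23859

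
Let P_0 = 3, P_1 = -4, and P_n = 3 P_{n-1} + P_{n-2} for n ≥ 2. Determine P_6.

P_2 = 3*(-4) + 3 = -9
P_3 = 3*(-9) + (-4) = -31
P_4 = 3*(-31) + (-9) = -102
P_5 = 3*(-102) + (-31) = -337
P_6 = 3*(-337) + (-102) = -1113

-1113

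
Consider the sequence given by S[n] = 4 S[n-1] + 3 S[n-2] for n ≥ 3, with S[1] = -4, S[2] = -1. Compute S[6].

-1465

S[3] = 4(-1) + 3(-4) = -16
S[4] = 4(-16) + 3(-1) = -67
S[5] = 4(-67) + 3(-16) = -316
S[6] = 4(-316) + 3(-67) = -1465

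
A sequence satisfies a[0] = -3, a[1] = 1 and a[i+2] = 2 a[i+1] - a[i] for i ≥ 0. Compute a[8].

29

a[2] = 2*1 - (-3) = 5
a[3] = 2*5 - 1 = 9
a[4] = 2*9 - 5 = 13
a[5] = 2*13 - 9 = 17
a[6] = 2*17 - 13 = 21
a[7] = 2*21 - 17 = 25
a[8] = 2*25 - 21 = 29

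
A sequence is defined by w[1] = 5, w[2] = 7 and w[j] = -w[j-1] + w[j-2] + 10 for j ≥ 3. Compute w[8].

w[3] = -7 + 5 + 10 = 8
w[4] = -8 + 7 + 10 = 9
w[5] = -9 + 8 + 10 = 9
w[6] = -9 + 9 + 10 = 10
w[7] = -10 + 9 + 10 = 9
w[8] = -9 + 10 + 10 = 11

11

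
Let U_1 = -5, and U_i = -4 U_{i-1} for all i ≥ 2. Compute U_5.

-1280

U_2 = -4(-5) = 20
U_3 = -4(20) = -80
U_4 = -4(-80) = 320
U_5 = -4(320) = -1280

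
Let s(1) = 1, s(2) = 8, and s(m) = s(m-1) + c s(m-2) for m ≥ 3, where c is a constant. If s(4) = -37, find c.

s(3) = 8 + c
s(4) = 8 + 9c
So 8 + 9c = -37, giving c = -5.

-5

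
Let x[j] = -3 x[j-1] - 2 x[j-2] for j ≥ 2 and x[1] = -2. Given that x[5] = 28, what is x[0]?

Let x[0] = w.
x[2] = 6 - 2w
x[3] = -14 + 6w
x[4] = 30 - 14w
x[5] = -62 + 30w
So -62 + 30w = 28, giving w = 3.

3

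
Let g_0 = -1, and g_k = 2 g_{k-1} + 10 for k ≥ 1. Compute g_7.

g_1 = 2·(-1) + 10 = 8
g_2 = 2·8 + 10 = 26
g_3 = 2·26 + 10 = 62
g_4 = 2·62 + 10 = 134
g_5 = 2·134 + 10 = 278
g_6 = 2·278 + 10 = 566
g_7 = 2·566 + 10 = 1142

1142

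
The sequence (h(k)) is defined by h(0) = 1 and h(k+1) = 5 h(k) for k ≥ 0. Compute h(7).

h(1) = 5(1) = 5
h(2) = 5(5) = 25
h(3) = 5(25) = 125
h(4) = 5(125) = 625
h(5) = 5(625) = 3125
h(6) = 5(3125) = 15625
h(7) = 5(15625) = 78125

78125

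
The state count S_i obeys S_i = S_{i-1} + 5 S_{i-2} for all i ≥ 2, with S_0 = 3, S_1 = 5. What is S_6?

S_2 = 5 + 5(3) = 20
S_3 = 20 + 5(5) = 45
S_4 = 45 + 5(20) = 145
S_5 = 145 + 5(45) = 370
S_6 = 370 + 5(145) = 1095

1095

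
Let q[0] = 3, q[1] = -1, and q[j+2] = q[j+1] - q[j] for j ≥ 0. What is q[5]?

q[2] = (-1) - 3 = -4
q[3] = (-4) - (-1) = -3
q[4] = (-3) - (-4) = 1
q[5] = 1 - (-3) = 4

4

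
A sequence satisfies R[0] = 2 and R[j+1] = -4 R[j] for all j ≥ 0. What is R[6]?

R[1] = -4·2 = -8
R[2] = -4·(-8) = 32
R[3] = -4·32 = -128
R[4] = -4·(-128) = 512
R[5] = -4·512 = -2048
R[6] = -4·(-2048) = 8192

8192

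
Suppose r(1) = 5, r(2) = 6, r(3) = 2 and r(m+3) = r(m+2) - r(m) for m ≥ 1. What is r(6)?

r(4) = 2 - 5 = -3
r(5) = (-3) - 6 = -9
r(6) = (-9) - 2 = -11

-11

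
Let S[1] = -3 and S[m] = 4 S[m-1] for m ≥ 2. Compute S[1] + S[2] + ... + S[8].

S[2] = 4(-3) = -12
S[3] = 4(-12) = -48
S[4] = 4(-48) = -192
S[5] = 4(-192) = -768
S[6] = 4(-768) = -3072
S[7] = 4(-3072) = -12288
S[8] = 4(-12288) = -49152
Sum = (-3) + (-12) + (-48) + (-192) + (-768) + (-3072) + (-12288) + (-49152) = -65535

-65535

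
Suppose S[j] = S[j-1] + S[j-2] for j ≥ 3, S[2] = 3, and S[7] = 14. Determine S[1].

Let S[1] = x.
S[3] = 3 + x
S[4] = 6 + x
S[5] = 9 + 2x
S[6] = 15 + 3x
S[7] = 24 + 5x
So 24 + 5x = 14, giving x = -2.

-2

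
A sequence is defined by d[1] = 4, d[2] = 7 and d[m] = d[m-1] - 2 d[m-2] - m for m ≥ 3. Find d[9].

d[3] = 7 - 2(4) - 3 = -4
d[4] = (-4) - 2(7) - 4 = -22
d[5] = (-22) - 2(-4) - 5 = -19
d[6] = (-19) - 2(-22) - 6 = 19
d[7] = 19 - 2(-19) - 7 = 50
d[8] = 50 - 2(19) - 8 = 4
d[9] = 4 - 2(50) - 9 = -105

-105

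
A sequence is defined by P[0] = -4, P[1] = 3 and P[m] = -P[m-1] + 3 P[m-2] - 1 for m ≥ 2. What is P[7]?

795

P[2] = -3 + 3(-4) - 1 = -16
P[3] = -(-16) + 3(3) - 1 = 24
P[4] = -24 + 3(-16) - 1 = -73
P[5] = -(-73) + 3(24) - 1 = 144
P[6] = -144 + 3(-73) - 1 = -364
P[7] = -(-364) + 3(144) - 1 = 795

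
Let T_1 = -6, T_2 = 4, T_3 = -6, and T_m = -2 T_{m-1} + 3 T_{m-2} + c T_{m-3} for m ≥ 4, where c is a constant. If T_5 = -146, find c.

T_4 = 24 - 6c
T_5 = -66 + 16c
So -66 + 16c = -146, giving c = -5.

-5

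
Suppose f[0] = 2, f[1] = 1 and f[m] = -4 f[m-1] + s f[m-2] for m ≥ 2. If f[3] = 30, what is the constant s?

-2

f[2] = -4 + 2s
f[3] = 16 - 7s
So 16 - 7s = 30, giving s = -2.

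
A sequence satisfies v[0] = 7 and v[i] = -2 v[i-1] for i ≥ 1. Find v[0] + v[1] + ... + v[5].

-147

v[1] = -2·7 = -14
v[2] = -2·(-14) = 28
v[3] = -2·28 = -56
v[4] = -2·(-56) = 112
v[5] = -2·112 = -224
Sum = 7 + (-14) + 28 + (-56) + 112 + (-224) = -147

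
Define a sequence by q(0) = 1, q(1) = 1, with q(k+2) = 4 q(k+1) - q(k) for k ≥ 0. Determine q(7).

2131

q(2) = 4·1 - 1 = 3
q(3) = 4·3 - 1 = 11
q(4) = 4·11 - 3 = 41
q(5) = 4·41 - 11 = 153
q(6) = 4·153 - 41 = 571
q(7) = 4·571 - 153 = 2131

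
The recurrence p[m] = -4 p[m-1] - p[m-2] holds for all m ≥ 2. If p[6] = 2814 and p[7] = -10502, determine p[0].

-6

Rearranging, p[m-2] = -(p[m] + 4 p[m-1]).
p[5] = -(-10502 + 4(2814)) = -754
p[4] = -(2814 + 4(-754)) = 202
p[3] = -(-754 + 4(202)) = -54
p[2] = -(202 + 4(-54)) = 14
p[1] = -(-54 + 4(14)) = -2
p[0] = -(14 + 4(-2)) = -6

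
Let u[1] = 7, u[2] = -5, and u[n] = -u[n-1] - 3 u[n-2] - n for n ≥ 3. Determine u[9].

u[3] = -(-5) - 3·7 - 3 = -19
u[4] = -(-19) - 3·(-5) - 4 = 30
u[5] = -30 - 3·(-19) - 5 = 22
u[6] = -22 - 3·30 - 6 = -118
u[7] = -(-118) - 3·22 - 7 = 45
u[8] = -45 - 3·(-118) - 8 = 301
u[9] = -301 - 3·45 - 9 = -445

-445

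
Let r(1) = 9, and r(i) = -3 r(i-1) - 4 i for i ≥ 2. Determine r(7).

7829

r(2) = -3(9) - 8 = -35
r(3) = -3(-35) - 12 = 93
r(4) = -3(93) - 16 = -295
r(5) = -3(-295) - 20 = 865
r(6) = -3(865) - 24 = -2619
r(7) = -3(-2619) - 28 = 7829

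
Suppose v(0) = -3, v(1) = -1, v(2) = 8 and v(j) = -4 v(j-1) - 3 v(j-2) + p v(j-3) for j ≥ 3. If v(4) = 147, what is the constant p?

v(3) = -29 - 3p
v(4) = 92 + 11p
So 92 + 11p = 147, giving p = 5.

5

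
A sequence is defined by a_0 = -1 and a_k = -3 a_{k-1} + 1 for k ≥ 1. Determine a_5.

a_1 = -3*(-1) + 1 = 4
a_2 = -3*4 + 1 = -11
a_3 = -3*(-11) + 1 = 34
a_4 = -3*34 + 1 = -101
a_5 = -3*(-101) + 1 = 304

304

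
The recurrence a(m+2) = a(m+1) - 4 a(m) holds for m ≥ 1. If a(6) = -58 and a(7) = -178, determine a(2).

-6

Rearranging, a(m-2) = (a(m) - a(m-1)) / -4.
a(5) = (-178 - (-58)) / -4 = -120/-4 = 30
a(4) = (-58 - 30) / -4 = -88/-4 = 22
a(3) = (30 - 22) / -4 = 8/-4 = -2
a(2) = (22 - (-2)) / -4 = 24/-4 = -6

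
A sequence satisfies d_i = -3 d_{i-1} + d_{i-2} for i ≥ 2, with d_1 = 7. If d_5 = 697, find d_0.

2

Let d_0 = x.
d_2 = -21 + x
d_3 = 70 - 3x
d_4 = -231 + 10x
d_5 = 763 - 33x
So 763 - 33x = 697, giving x = 2.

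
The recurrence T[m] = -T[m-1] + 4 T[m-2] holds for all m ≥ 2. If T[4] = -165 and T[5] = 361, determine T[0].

-6

Rearranging, T[m-2] = (T[m] + T[m-1]) / 4.
T[3] = (361 + (-165)) / 4 = 196/4 = 49
T[2] = (-165 + 49) / 4 = -116/4 = -29
T[1] = (49 + (-29)) / 4 = 20/4 = 5
T[0] = (-29 + 5) / 4 = -24/4 = -6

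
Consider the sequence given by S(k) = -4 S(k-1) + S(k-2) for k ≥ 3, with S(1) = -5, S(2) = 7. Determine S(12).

S(3) = -4*7 + (-5) = -33
S(4) = -4*(-33) + 7 = 139
S(5) = -4*139 + (-33) = -589
S(6) = -4*(-589) + 139 = 2495
S(7) = -4*2495 + (-589) = -10569
S(8) = -4*(-10569) + 2495 = 44771
S(9) = -4*44771 + (-10569) = -189653
S(10) = -4*(-189653) + 44771 = 803383
S(11) = -4*803383 + (-189653) = -3403185
S(12) = -4*(-3403185) + 803383 = 14416123

14416123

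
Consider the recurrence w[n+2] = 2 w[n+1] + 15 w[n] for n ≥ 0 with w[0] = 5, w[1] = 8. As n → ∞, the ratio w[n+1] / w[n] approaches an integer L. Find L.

The characteristic equation is r^2 - 2r - 15 = 0, which factors as (r - 5)(r + 3) = 0.
So the roots are 5 and -3. Since |5| > |-3| and the coefficient of 5^n is non-zero, the ratio tends to 5.

5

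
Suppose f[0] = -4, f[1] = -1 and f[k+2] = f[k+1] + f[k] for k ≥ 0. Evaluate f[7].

-45

f[2] = (-1) + (-4) = -5
f[3] = (-5) + (-1) = -6
f[4] = (-6) + (-5) = -11
f[5] = (-11) + (-6) = -17
f[6] = (-17) + (-11) = -28
f[7] = (-28) + (-17) = -45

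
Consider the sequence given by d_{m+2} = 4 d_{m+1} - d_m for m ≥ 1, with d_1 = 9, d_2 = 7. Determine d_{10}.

186039

d_3 = 4(7) - 9 = 19
d_4 = 4(19) - 7 = 69
d_5 = 4(69) - 19 = 257
d_6 = 4(257) - 69 = 959
d_7 = 4(959) - 257 = 3579
d_8 = 4(3579) - 959 = 13357
d_9 = 4(13357) - 3579 = 49849
d_{10} = 4(49849) - 13357 = 186039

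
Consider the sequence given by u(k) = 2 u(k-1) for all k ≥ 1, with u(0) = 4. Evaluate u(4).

64

u(1) = 2·4 = 8
u(2) = 2·8 = 16
u(3) = 2·16 = 32
u(4) = 2·32 = 64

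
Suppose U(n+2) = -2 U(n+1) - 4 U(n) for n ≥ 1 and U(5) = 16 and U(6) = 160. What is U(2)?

Rearranging, U(n-2) = (U(n) + 2 U(n-1)) / -4.
U(4) = (160 + 2(16)) / -4 = 192/-4 = -48
U(3) = (16 + 2(-48)) / -4 = -80/-4 = 20
U(2) = (-48 + 2(20)) / -4 = -8/-4 = 2

2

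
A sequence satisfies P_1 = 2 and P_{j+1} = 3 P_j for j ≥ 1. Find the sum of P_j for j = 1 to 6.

728

P_2 = 3·2 = 6
P_3 = 3·6 = 18
P_4 = 3·18 = 54
P_5 = 3·54 = 162
P_6 = 3·162 = 486
Sum = 2 + 6 + 18 + 54 + 162 + 486 = 728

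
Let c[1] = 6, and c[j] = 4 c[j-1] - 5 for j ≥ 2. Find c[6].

4439

c[2] = 4(6) - 5 = 19
c[3] = 4(19) - 5 = 71
c[4] = 4(71) - 5 = 279
c[5] = 4(279) - 5 = 1111
c[6] = 4(1111) - 5 = 4439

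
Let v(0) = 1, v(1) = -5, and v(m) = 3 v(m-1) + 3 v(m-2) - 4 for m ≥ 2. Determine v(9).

v(2) = 3(-5) + 3(1) - 4 = -16
v(3) = 3(-16) + 3(-5) - 4 = -67
v(4) = 3(-67) + 3(-16) - 4 = -253
v(5) = 3(-253) + 3(-67) - 4 = -964
v(6) = 3(-964) + 3(-253) - 4 = -3655
v(7) = 3(-3655) + 3(-964) - 4 = -13861
v(8) = 3(-13861) + 3(-3655) - 4 = -52552
v(9) = 3(-52552) + 3(-13861) - 4 = -199243

-199243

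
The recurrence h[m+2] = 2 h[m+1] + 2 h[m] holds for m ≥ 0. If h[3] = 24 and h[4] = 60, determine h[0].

-3

Rearranging, h[m-2] = (h[m] - 2 h[m-1]) / 2.
h[2] = (60 - 2·24) / 2 = 12/2 = 6
h[1] = (24 - 2·6) / 2 = 12/2 = 6
h[0] = (6 - 2·6) / 2 = -6/2 = -3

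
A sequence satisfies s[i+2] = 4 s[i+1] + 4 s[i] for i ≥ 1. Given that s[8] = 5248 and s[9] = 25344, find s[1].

3

Rearranging, s[i-2] = (s[i] - 4 s[i-1]) / 4.
s[7] = (25344 - 4(5248)) / 4 = 4352/4 = 1088
s[6] = (5248 - 4(1088)) / 4 = 896/4 = 224
s[5] = (1088 - 4(224)) / 4 = 192/4 = 48
s[4] = (224 - 4(48)) / 4 = 32/4 = 8
s[3] = (48 - 4(8)) / 4 = 16/4 = 4
s[2] = (8 - 4(4)) / 4 = -8/4 = -2
s[1] = (4 - 4(-2)) / 4 = 12/4 = 3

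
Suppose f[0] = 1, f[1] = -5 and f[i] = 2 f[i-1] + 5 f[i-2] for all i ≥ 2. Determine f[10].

f[2] = 2*(-5) + 5*1 = -5
f[3] = 2*(-5) + 5*(-5) = -35
f[4] = 2*(-35) + 5*(-5) = -95
f[5] = 2*(-95) + 5*(-35) = -365
f[6] = 2*(-365) + 5*(-95) = -1205
f[7] = 2*(-1205) + 5*(-365) = -4235
f[8] = 2*(-4235) + 5*(-1205) = -14495
f[9] = 2*(-14495) + 5*(-4235) = -50165
f[10] = 2*(-50165) + 5*(-14495) = -172805

-172805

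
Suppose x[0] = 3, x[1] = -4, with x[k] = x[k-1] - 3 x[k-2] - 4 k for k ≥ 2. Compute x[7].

-268

x[2] = (-4) - 3·3 - 8 = -21
x[3] = (-21) - 3·(-4) - 12 = -21
x[4] = (-21) - 3·(-21) - 16 = 26
x[5] = 26 - 3·(-21) - 20 = 69
x[6] = 69 - 3·26 - 24 = -33
x[7] = (-33) - 3·69 - 28 = -268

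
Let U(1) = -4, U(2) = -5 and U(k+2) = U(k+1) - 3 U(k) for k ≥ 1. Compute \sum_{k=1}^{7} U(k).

U(3) = (-5) - 3*(-4) = 7
U(4) = 7 - 3*(-5) = 22
U(5) = 22 - 3*7 = 1
U(6) = 1 - 3*22 = -65
U(7) = (-65) - 3*1 = -68
Sum = (-4) + (-5) + 7 + 22 + 1 + (-65) + (-68) = -112

-112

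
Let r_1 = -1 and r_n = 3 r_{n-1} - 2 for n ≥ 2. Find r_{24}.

The fixed point is -2/(1 - 3) = 1, so r_n - 1 = 3(r_{n-1} - 1).
Hence r_n = -2·3^{n-1} + 1.
r_{24} = -2·3^{23} + 1 = -2·94143178827 + 1 = -188286357653.

-188286357653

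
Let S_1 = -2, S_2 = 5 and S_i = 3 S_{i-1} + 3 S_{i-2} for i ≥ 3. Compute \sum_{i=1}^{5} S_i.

207

S_3 = 3(5) + 3(-2) = 9
S_4 = 3(9) + 3(5) = 42
S_5 = 3(42) + 3(9) = 153
Sum = (-2) + 5 + 9 + 42 + 153 = 207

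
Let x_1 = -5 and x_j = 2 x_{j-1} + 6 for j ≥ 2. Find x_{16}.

The fixed point is 6/(1 - 2) = -6, so x_j + 6 = 2(x_{j-1} + 6).
Hence x_j = 1·2^{j-1} - 6.
x_{16} = 1·2^{15} - 6 = 1·32768 - 6 = 32762.

32762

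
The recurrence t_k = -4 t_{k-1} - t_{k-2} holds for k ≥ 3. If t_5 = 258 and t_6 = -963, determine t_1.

-6

Rearranging, t_{k-2} = -(t_k + 4 t_{k-1}).
t_4 = -(-963 + 4·258) = -69
t_3 = -(258 + 4·(-69)) = 18
t_2 = -(-69 + 4·18) = -3
t_1 = -(18 + 4·(-3)) = -6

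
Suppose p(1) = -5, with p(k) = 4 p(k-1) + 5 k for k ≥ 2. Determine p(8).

p(2) = 4*(-5) + 10 = -10
p(3) = 4*(-10) + 15 = -25
p(4) = 4*(-25) + 20 = -80
p(5) = 4*(-80) + 25 = -295
p(6) = 4*(-295) + 30 = -1150
p(7) = 4*(-1150) + 35 = -4565
p(8) = 4*(-4565) + 40 = -18220

-18220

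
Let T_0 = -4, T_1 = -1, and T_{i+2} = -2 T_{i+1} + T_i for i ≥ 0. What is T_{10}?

T_2 = -2·(-1) + (-4) = -2
T_3 = -2·(-2) + (-1) = 3
T_4 = -2·3 + (-2) = -8
T_5 = -2·(-8) + 3 = 19
T_6 = -2·19 + (-8) = -46
T_7 = -2·(-46) + 19 = 111
T_8 = -2·111 + (-46) = -268
T_9 = -2·(-268) + 111 = 647
T_{10} = -2·647 + (-268) = -1562

-1562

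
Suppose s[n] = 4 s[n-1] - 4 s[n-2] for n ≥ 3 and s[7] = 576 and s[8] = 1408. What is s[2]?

-2

Rearranging, s[n-2] = (s[n] - 4 s[n-1]) / -4.
s[6] = (1408 - 4(576)) / -4 = -896/-4 = 224
s[5] = (576 - 4(224)) / -4 = -320/-4 = 80
s[4] = (224 - 4(80)) / -4 = -96/-4 = 24
s[3] = (80 - 4(24)) / -4 = -16/-4 = 4
s[2] = (24 - 4(4)) / -4 = 8/-4 = -2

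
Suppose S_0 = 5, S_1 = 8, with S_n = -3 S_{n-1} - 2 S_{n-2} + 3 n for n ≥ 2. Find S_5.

S_2 = -3·8 - 2·5 + 6 = -28
S_3 = -3·(-28) - 2·8 + 9 = 77
S_4 = -3·77 - 2·(-28) + 12 = -163
S_5 = -3·(-163) - 2·77 + 15 = 350

350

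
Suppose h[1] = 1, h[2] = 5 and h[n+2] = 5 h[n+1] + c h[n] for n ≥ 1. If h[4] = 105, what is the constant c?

h[3] = 25 + c
h[4] = 125 + 10c
So 125 + 10c = 105, giving c = -2.

-2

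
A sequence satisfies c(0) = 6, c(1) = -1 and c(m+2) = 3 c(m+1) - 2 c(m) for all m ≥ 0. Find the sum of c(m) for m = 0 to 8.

c(2) = 3(-1) - 2(6) = -15
c(3) = 3(-15) - 2(-1) = -43
c(4) = 3(-43) - 2(-15) = -99
c(5) = 3(-99) - 2(-43) = -211
c(6) = 3(-211) - 2(-99) = -435
c(7) = 3(-435) - 2(-211) = -883
c(8) = 3(-883) - 2(-435) = -1779
Sum = 6 + (-1) + (-15) + (-43) + (-99) + (-211) + (-435) + (-883) + (-1779) = -3460

-3460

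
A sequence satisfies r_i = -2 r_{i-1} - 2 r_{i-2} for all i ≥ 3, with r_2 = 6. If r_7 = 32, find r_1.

-2

Let r_1 = v.
r_3 = -12 - 2v
r_4 = 12 + 4v
r_5 = -4v
r_6 = -24
r_7 = 48 + 8v
So 48 + 8v = 32, giving v = -2.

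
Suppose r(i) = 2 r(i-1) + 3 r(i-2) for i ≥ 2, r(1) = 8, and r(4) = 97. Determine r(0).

-3

Let r(0) = w.
r(2) = 16 + 3w
r(3) = 56 + 6w
r(4) = 160 + 21w
So 160 + 21w = 97, giving w = -3.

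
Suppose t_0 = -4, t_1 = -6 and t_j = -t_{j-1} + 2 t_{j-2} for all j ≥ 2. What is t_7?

t_2 = -(-6) + 2·(-4) = -2
t_3 = -(-2) + 2·(-6) = -10
t_4 = -(-10) + 2·(-2) = 6
t_5 = -6 + 2·(-10) = -26
t_6 = -(-26) + 2·6 = 38
t_7 = -38 + 2·(-26) = -90

-90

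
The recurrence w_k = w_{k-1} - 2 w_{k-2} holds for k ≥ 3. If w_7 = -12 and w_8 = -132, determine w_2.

Rearranging, w_{k-2} = (w_k - w_{k-1}) / -2.
w_6 = (-132 - (-12)) / -2 = -120/-2 = 60
w_5 = (-12 - 60) / -2 = -72/-2 = 36
w_4 = (60 - 36) / -2 = 24/-2 = -12
w_3 = (36 - (-12)) / -2 = 48/-2 = -24
w_2 = (-12 - (-24)) / -2 = 12/-2 = -6

-6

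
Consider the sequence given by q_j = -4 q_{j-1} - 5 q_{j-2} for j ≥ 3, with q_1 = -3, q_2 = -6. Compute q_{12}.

q_3 = -4(-6) - 5(-3) = 39
q_4 = -4(39) - 5(-6) = -126
q_5 = -4(-126) - 5(39) = 309
q_6 = -4(309) - 5(-126) = -606
q_7 = -4(-606) - 5(309) = 879
q_8 = -4(879) - 5(-606) = -486
q_9 = -4(-486) - 5(879) = -2451
q_{10} = -4(-2451) - 5(-486) = 12234
q_{11} = -4(12234) - 5(-2451) = -36681
q_{12} = -4(-36681) - 5(12234) = 85554

85554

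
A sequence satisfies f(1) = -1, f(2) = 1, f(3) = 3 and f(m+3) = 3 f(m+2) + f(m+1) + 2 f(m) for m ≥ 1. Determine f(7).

348

f(4) = 3·3 + 1 + 2·(-1) = 8
f(5) = 3·8 + 3 + 2·1 = 29
f(6) = 3·29 + 8 + 2·3 = 101
f(7) = 3·101 + 29 + 2·8 = 348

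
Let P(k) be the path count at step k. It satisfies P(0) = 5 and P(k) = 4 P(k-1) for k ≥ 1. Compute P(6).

P(1) = 4·5 = 20
P(2) = 4·20 = 80
P(3) = 4·80 = 320
P(4) = 4·320 = 1280
P(5) = 4·1280 = 5120
P(6) = 4·5120 = 20480

20480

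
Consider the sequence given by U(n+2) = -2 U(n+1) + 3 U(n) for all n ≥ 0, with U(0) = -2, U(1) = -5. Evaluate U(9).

U(2) = -2·(-5) + 3·(-2) = 4
U(3) = -2·4 + 3·(-5) = -23
U(4) = -2·(-23) + 3·4 = 58
U(5) = -2·58 + 3·(-23) = -185
U(6) = -2·(-185) + 3·58 = 544
U(7) = -2·544 + 3·(-185) = -1643
U(8) = -2·(-1643) + 3·544 = 4918
U(9) = -2·4918 + 3·(-1643) = -14765

-14765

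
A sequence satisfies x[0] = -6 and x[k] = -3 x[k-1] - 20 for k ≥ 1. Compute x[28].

-22876792454966

The fixed point is -20/(1 + 3) = -5, so x[k] + 5 = -3(x[k-1] + 5).
Hence x[k] = -1·(-3)^k - 5.
x[28] = -1·(-3)^{28} - 5 = -1·22876792454961 - 5 = -22876792454966.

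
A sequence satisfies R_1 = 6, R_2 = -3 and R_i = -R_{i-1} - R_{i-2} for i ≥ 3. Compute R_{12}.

-3

R_3 = -(-3) - 6 = -3
R_4 = -(-3) - (-3) = 6
R_5 = -6 - (-3) = -3
R_6 = -(-3) - 6 = -3
R_7 = -(-3) - (-3) = 6
R_8 = -6 - (-3) = -3
R_9 = -(-3) - 6 = -3
R_{10} = -(-3) - (-3) = 6
R_{11} = -6 - (-3) = -3
R_{12} = -(-3) - 6 = -3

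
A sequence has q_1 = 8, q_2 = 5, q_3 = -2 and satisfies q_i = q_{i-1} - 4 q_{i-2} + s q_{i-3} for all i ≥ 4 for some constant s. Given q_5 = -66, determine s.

q_4 = -22 + 8s
q_5 = -14 + 13s
So -14 + 13s = -66, giving s = -4.

-4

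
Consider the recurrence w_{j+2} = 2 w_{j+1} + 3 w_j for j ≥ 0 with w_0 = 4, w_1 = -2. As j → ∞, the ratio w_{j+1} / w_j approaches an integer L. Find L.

3

The characteristic equation is r^2 - 2r - 3 = 0, which factors as (r - 3)(r + 1) = 0.
So the roots are 3 and -1. Since |3| > |-1| and the coefficient of 3^j is non-zero, the ratio tends to 3.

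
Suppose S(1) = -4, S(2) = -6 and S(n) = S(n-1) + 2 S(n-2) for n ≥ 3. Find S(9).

S(3) = (-6) + 2*(-4) = -14
S(4) = (-14) + 2*(-6) = -26
S(5) = (-26) + 2*(-14) = -54
S(6) = (-54) + 2*(-26) = -106
S(7) = (-106) + 2*(-54) = -214
S(8) = (-214) + 2*(-106) = -426
S(9) = (-426) + 2*(-214) = -854

-854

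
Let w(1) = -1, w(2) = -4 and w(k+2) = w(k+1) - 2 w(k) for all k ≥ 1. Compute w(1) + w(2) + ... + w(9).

w(3) = (-4) - 2(-1) = -2
w(4) = (-2) - 2(-4) = 6
w(5) = 6 - 2(-2) = 10
w(6) = 10 - 2(6) = -2
w(7) = (-2) - 2(10) = -22
w(8) = (-22) - 2(-2) = -18
w(9) = (-18) - 2(-22) = 26
Sum = (-1) + (-4) + (-2) + 6 + 10 + (-2) + (-22) + (-18) + 26 = -7

-7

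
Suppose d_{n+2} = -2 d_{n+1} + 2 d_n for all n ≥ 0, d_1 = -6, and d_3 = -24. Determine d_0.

-3

Let d_0 = x.
d_2 = 12 + 2x
d_3 = -36 - 4x
So -36 - 4x = -24, giving x = -3.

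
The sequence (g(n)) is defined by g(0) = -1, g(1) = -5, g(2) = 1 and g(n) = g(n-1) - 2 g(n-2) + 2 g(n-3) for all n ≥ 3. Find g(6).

5

g(3) = 1 - 2(-5) + 2(-1) = 9
g(4) = 9 - 2(1) + 2(-5) = -3
g(5) = (-3) - 2(9) + 2(1) = -19
g(6) = (-19) - 2(-3) + 2(9) = 5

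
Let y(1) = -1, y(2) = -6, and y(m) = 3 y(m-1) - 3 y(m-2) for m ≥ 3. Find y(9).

405

y(3) = 3*(-6) - 3*(-1) = -15
y(4) = 3*(-15) - 3*(-6) = -27
y(5) = 3*(-27) - 3*(-15) = -36
y(6) = 3*(-36) - 3*(-27) = -27
y(7) = 3*(-27) - 3*(-36) = 27
y(8) = 3*27 - 3*(-27) = 162
y(9) = 3*162 - 3*27 = 405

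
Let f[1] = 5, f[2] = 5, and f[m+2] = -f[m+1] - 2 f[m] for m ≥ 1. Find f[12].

f[3] = -5 - 2(5) = -15
f[4] = -(-15) - 2(5) = 5
f[5] = -5 - 2(-15) = 25
f[6] = -25 - 2(5) = -35
f[7] = -(-35) - 2(25) = -15
f[8] = -(-15) - 2(-35) = 85
f[9] = -85 - 2(-15) = -55
f[10] = -(-55) - 2(85) = -115
f[11] = -(-115) - 2(-55) = 225
f[12] = -225 - 2(-115) = 5

5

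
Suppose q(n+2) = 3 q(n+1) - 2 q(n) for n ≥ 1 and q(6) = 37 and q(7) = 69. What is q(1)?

Rearranging, q(n-2) = (q(n) - 3 q(n-1)) / -2.
q(5) = (69 - 3*37) / -2 = -42/-2 = 21
q(4) = (37 - 3*21) / -2 = -26/-2 = 13
q(3) = (21 - 3*13) / -2 = -18/-2 = 9
q(2) = (13 - 3*9) / -2 = -14/-2 = 7
q(1) = (9 - 3*7) / -2 = -12/-2 = 6

6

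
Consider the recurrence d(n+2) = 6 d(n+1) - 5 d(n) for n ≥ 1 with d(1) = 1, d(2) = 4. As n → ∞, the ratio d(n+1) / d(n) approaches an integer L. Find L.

The characteristic equation is r^2 - 6r + 5 = 0, which factors as (r - 5)(r - 1) = 0.
So the roots are 5 and 1. Since |5| > |1| and the coefficient of 5^n is non-zero, the ratio tends to 5.

5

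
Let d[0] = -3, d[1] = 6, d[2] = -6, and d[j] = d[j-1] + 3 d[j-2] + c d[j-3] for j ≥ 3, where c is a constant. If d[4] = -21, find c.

d[3] = 12 - 3c
d[4] = -6 + 3c
So -6 + 3c = -21, giving c = -5.

-5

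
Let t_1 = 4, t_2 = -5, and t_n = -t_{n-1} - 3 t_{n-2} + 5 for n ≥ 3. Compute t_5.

-11

t_3 = -(-5) - 3*4 + 5 = -2
t_4 = -(-2) - 3*(-5) + 5 = 22
t_5 = -22 - 3*(-2) + 5 = -11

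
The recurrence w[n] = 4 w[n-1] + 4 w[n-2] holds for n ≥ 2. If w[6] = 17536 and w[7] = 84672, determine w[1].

Rearranging, w[n-2] = (w[n] - 4 w[n-1]) / 4.
w[5] = (84672 - 4(17536)) / 4 = 14528/4 = 3632
w[4] = (17536 - 4(3632)) / 4 = 3008/4 = 752
w[3] = (3632 - 4(752)) / 4 = 624/4 = 156
w[2] = (752 - 4(156)) / 4 = 128/4 = 32
w[1] = (156 - 4(32)) / 4 = 28/4 = 7

7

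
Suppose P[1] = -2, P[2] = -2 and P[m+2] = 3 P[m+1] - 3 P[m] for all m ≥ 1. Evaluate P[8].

P[3] = 3(-2) - 3(-2) = 0
P[4] = 3(0) - 3(-2) = 6
P[5] = 3(6) - 3(0) = 18
P[6] = 3(18) - 3(6) = 36
P[7] = 3(36) - 3(18) = 54
P[8] = 3(54) - 3(36) = 54

54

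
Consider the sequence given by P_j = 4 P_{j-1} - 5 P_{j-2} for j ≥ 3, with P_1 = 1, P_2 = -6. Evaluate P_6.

-366

P_3 = 4·(-6) - 5·1 = -29
P_4 = 4·(-29) - 5·(-6) = -86
P_5 = 4·(-86) - 5·(-29) = -199
P_6 = 4·(-199) - 5·(-86) = -366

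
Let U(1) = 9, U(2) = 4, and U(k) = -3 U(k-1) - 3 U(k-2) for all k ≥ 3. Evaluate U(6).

U(3) = -3*4 - 3*9 = -39
U(4) = -3*(-39) - 3*4 = 105
U(5) = -3*105 - 3*(-39) = -198
U(6) = -3*(-198) - 3*105 = 279

279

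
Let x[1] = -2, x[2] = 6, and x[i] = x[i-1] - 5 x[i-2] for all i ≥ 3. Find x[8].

566

x[3] = 6 - 5·(-2) = 16
x[4] = 16 - 5·6 = -14
x[5] = (-14) - 5·16 = -94
x[6] = (-94) - 5·(-14) = -24
x[7] = (-24) - 5·(-94) = 446
x[8] = 446 - 5·(-24) = 566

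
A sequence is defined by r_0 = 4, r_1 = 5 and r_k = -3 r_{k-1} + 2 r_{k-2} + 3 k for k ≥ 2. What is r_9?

35405

r_2 = -3(5) + 2(4) + 6 = -1
r_3 = -3(-1) + 2(5) + 9 = 22
r_4 = -3(22) + 2(-1) + 12 = -56
r_5 = -3(-56) + 2(22) + 15 = 227
r_6 = -3(227) + 2(-56) + 18 = -775
r_7 = -3(-775) + 2(227) + 21 = 2800
r_8 = -3(2800) + 2(-775) + 24 = -9926
r_9 = -3(-9926) + 2(2800) + 27 = 35405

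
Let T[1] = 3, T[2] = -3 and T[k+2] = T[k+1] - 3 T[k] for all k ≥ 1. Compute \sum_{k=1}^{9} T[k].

-192

T[3] = (-3) - 3·3 = -12
T[4] = (-12) - 3·(-3) = -3
T[5] = (-3) - 3·(-12) = 33
T[6] = 33 - 3·(-3) = 42
T[7] = 42 - 3·33 = -57
T[8] = (-57) - 3·42 = -183
T[9] = (-183) - 3·(-57) = -12
Sum = 3 + (-3) + (-12) + (-3) + 33 + 42 + (-57) + (-183) + (-12) = -192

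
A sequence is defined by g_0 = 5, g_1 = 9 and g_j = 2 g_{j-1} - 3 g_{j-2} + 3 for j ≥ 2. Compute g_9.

-39

g_2 = 2(9) - 3(5) + 3 = 6
g_3 = 2(6) - 3(9) + 3 = -12
g_4 = 2(-12) - 3(6) + 3 = -39
g_5 = 2(-39) - 3(-12) + 3 = -39
g_6 = 2(-39) - 3(-39) + 3 = 42
g_7 = 2(42) - 3(-39) + 3 = 204
g_8 = 2(204) - 3(42) + 3 = 285
g_9 = 2(285) - 3(204) + 3 = -39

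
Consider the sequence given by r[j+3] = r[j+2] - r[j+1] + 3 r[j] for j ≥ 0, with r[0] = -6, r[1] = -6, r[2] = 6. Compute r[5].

-6

r[3] = 6 - (-6) + 3(-6) = -6
r[4] = (-6) - 6 + 3(-6) = -30
r[5] = (-30) - (-6) + 3(6) = -6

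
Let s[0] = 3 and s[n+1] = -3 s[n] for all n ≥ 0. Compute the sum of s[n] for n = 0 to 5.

s[1] = -3*3 = -9
s[2] = -3*(-9) = 27
s[3] = -3*27 = -81
s[4] = -3*(-81) = 243
s[5] = -3*243 = -729
Sum = 3 + (-9) + 27 + (-81) + 243 + (-729) = -546

-546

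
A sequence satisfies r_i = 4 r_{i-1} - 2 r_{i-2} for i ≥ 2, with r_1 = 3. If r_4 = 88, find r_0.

2

Let r_0 = z.
r_2 = 12 - 2z
r_3 = 42 - 8z
r_4 = 144 - 28z
So 144 - 28z = 88, giving z = 2.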